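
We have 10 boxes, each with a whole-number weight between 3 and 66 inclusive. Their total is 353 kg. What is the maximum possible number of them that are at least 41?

With k values at 41 or above and the rest at least 3, the sum is at least 30 + 38k.
Since the sum is 353, we need 38k ≤ 323, i.e. k ≤ 8.
k = 8 is achieved by 8 values at 41 and 2 at 3, total 334; add 19 to one value (staying below 41) to reach 353.

8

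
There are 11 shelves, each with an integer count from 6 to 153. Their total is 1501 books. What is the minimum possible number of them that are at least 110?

7

If only k of them are at least 110, the other 11 − k are at most 109, so the total is at most k·153 + (11 − k)·109.
This must reach 1501, so k·153 + (11 − k)·109 ≥ 1501, giving k ≥ 7.
Exactly 7 works: 7 values at 153 and 4 at 109 total 1507; lower one of the high values by 6 (still ≥ 110) to hit 1501.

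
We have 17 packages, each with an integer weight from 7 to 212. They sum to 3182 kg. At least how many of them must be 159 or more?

Suppose at most 17 − j of them reach 159; then j values are ≤ 158 and the rest ≤ 212.
The total is then ≤ 158·j + 212·(17 − j) = 3604 − 54j. For this to be ≥ 3182 we need j ≤ 7, so at least 17 − 7 = 10 must reach 159.
Exactly 10 works: 10 values at 212 and 7 at 158 total 3226; lower one of the high values by 44 (still ≥ 159) to hit 3182.

10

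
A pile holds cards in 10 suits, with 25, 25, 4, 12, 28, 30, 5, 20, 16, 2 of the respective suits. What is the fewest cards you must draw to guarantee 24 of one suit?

152

In the worst case you take as many as possible of each suit without reaching 24: 23 + 23 + 4 + 12 + 23 + 23 + 5 + 20 + 16 + 2 = 151.
The next one must give 24 of some suit, so 151 + 1 = 152.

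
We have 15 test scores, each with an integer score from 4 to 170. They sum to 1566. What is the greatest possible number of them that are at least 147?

10

If k of the values are ≥ 147, the total is ≥ 147k + 4(15 − k).
Setting 147k + 4(15 − k) ≤ 1566 gives 143k ≤ 1506, so k ≤ 10.
k = 10 is achieved by 10 values at 147 and 5 at 4, total 1490; add 76 to one value (staying below 147) to reach 1566.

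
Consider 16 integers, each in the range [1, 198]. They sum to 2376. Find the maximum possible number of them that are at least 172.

Suppose k of them are at least 172. Those contribute at least 172 each and the other 16 − k at least 1 each.
So the total is at least 172k + 1(16 − k) = 16 + 171k. This must be ≤ 2376, giving k ≤ 13.
k = 13 is achieved by 13 values at 172 and 3 at 1, total 2239; add 137 to one value (staying below 172) to reach 2376.

13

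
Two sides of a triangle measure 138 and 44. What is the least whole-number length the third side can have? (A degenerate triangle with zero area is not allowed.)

95

The third side must exceed |138 − 44| = 94.
The smallest integer above 94 is 95.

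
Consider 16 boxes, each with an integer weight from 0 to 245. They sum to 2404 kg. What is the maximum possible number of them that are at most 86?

9

Each value at 86 or below falls at least 245 − 86 = 159 short of the ceiling 245.
The ceiling total is 16 × 245 = 3920, and we need 2404, so at most ⌊(3920 − 2404)/159⌋ = 9 can be that low.
k = 9 is achieved by 9 values at 86 and 7 at 245, total 2489; lower one of the 245's by 85 (still > 86) to reach 2404.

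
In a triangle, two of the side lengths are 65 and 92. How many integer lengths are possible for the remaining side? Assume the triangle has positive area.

The triangle inequality gives |65 − 92| < c < 65 + 92, i.e. 27 < c < 157.
So c can be any integer from 28 to 156: 129 values.

129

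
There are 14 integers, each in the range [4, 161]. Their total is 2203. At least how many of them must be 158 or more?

2

If only k of them are at least 158, the other 14 − k are at most 157, so the total is at most k·161 + (14 − k)·157.
This must reach 2203, so k·161 + (14 − k)·157 ≥ 2203, giving k ≥ 2.
Exactly 2 works: 2 values at 161 and 12 at 157 total 2206; lower one of the high values by 3 (still ≥ 158) to hit 2203.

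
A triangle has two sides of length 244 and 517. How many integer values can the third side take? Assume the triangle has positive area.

487

The triangle inequality gives |244 − 517| < c < 244 + 517, i.e. 273 < c < 761.
So c can be any integer from 274 to 760: 487 values.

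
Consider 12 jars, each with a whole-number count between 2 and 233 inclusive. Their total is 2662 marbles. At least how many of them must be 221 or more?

If only k of them are at least 221, the other 12 − k are at most 220, so the total is at most k·233 + (12 − k)·220.
This must reach 2662, so k·233 + (12 − k)·220 ≥ 2662, giving k ≥ 2.
Exactly 2 works: 2 values at 233 and 10 at 220 total 2666; lower one of the high values by 4 (still ≥ 221) to hit 2662.

2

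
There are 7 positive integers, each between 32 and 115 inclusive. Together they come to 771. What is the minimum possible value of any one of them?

To make one integer as small as possible, make the other 6 as large as possible.
The other 6 contribute at most 6 × 115 = 690, leaving at least 771 − 690 = 81.
Since 81 ≥ 32, this is achievable: one at 81 and 6 at 115.

81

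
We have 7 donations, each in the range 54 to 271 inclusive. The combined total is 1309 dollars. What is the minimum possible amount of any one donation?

54

Minimizing one value means maximizing the remaining 6.
The other 6 can take up 6 × 271 = 1626 ≥ 1309 − 54, so one donation can sit at its floor of 54.
Achievable: one at 54 and the other 6 totalling 1255, which fits since 6 × 54 ≤ 1255 ≤ 6 × 271.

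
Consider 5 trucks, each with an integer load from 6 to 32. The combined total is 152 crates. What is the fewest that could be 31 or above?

1

Each value short of 31 is at most 30, costing at least 32 − 30 = 2 against the maximum total of 160.
We can afford to lose at most 160 − 152 = 8, so at most ⌊8/2⌋ = 4 fall short, and at least 1 are ≥ 31.
Exactly 1 works: 1 value at 32 and 4 at 30 total 152.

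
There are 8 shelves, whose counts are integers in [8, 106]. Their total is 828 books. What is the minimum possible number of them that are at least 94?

Each value short of 94 is at most 93, costing at least 106 − 93 = 13 against the maximum total of 848.
We can afford to lose at most 848 − 828 = 20, so at most ⌊20/13⌋ = 1 fall short, and at least 7 are ≥ 94.
Exactly 7 works: 7 values at 106 and 1 at 93 total 835; lower one of the high values by 7 (still ≥ 94) to hit 828.

7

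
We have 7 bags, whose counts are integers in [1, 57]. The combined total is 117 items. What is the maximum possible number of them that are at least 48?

2

Suppose k of them are at least 48. Those contribute at least 48 each and the other 7 − k at least 1 each.
So the total is at least 48k + 1(7 − k) = 7 + 47k. This must be ≤ 117, giving k ≤ 2.
k = 2 is achieved by 2 values at 48 and 5 at 1, total 101; add 16 to one value (staying below 48) to reach 117.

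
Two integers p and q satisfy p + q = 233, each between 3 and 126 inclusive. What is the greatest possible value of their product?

pq = p(233 − p) is maximized when p is as near 233/2 as the bounds allow.
Taking p = 116 and q = 117 (both in [3, 126]) gives pq = 13572.

13572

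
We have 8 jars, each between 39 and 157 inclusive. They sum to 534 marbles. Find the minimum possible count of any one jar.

39

Minimizing one value means maximizing the remaining 7.
The other 7 can take up 7 × 157 = 1099 ≥ 534 − 39, so one jar can sit at its floor of 39.
Achievable: one at 39 and the other 7 totalling 495, which fits since 7 × 39 ≤ 495 ≤ 7 × 157.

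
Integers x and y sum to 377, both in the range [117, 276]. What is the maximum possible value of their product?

With x + y fixed, xy peaks when the two are closest together.
Taking x = 188 and y = 189 (both in [117, 276]) gives xy = 35532.

35532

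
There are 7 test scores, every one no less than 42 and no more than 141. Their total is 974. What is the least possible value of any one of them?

128

To make one score as small as possible, make the other 6 as large as possible.
The other 6 contribute at most 6 × 141 = 846, leaving at least 974 − 846 = 128.
Since 128 ≥ 42, this is achievable: one at 128 and 6 at 141.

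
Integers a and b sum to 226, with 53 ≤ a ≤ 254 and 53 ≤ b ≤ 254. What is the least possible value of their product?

Since a + b is fixed, pushing one of them to its bound minimizes the product.
The extreme feasible split is a = 53, b = 173, giving ab = 9169.

9169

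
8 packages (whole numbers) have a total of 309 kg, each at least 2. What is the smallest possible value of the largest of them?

39

The 8 values sum to 309, so their maximum is at least ⌈309/8⌉ = 39.
Achievable: 5 of them at 39 and 3 at 38 total 309.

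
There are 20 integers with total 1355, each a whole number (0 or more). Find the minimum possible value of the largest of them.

The 20 values sum to 1355, so their maximum is at least ⌈1355/20⌉ = 68.
Equality holds with 15 values of 68 and 5 values of 67.

68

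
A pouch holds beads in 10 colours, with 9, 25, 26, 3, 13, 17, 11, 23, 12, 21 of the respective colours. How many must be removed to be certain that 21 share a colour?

146

In the worst case you take as many as possible of each colour without reaching 21: 9 + 20 + 20 + 3 + 13 + 17 + 11 + 20 + 12 + 20 = 145.
The next one must give 21 of some colour, so 145 + 1 = 146.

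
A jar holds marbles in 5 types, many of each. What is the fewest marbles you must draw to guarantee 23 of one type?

111

You could draw 22 of every type without reaching 23 of any — 110 in all.
One more forces 23 of some type, so 110 + 1 = 111.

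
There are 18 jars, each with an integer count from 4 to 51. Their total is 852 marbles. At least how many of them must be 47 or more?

5

Suppose at most 18 − j of them reach 47; then j values are ≤ 46 and the rest ≤ 51.
The total is then ≤ 46·j + 51·(18 − j) = 918 − 5j. For this to be ≥ 852 we need j ≤ 13, so at least 18 − 13 = 5 must reach 47.
Exactly 5 works: 5 values at 51 and 13 at 46 total 853; lower one of the high values by 1 (still ≥ 47) to hit 852.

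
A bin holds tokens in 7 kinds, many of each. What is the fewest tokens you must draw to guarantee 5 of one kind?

29

In the worst case you draw 4 of each of the 7 kinds: 7 × 4 = 28.
One more forces 5 of some kind, so 28 + 1 = 29.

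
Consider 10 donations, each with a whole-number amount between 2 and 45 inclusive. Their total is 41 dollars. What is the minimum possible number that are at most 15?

Let j be the number exceeding 15. Then the total is ≥ 16·j + 2·(10 − j) = 20 + 14j.
So 14j ≤ 21 and j ≤ 1; hence at least 10 − 1 = 9 are ≤ 15.
Exactly 9 works: 9 values at 2 and 1 at 16 total 34; raise one of the low values by 7 (still ≤ 15) to hit 41.

9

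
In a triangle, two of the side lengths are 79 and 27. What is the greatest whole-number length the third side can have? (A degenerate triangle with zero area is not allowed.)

105

The third side must be less than 79 + 27 = 106.
The largest integer below 106 is 105.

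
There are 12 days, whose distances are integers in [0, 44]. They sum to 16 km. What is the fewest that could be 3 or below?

Each value above 3 is at least 4, contributing at least 4 − 0 = 4 above the floor 0.
The sum exceeds the floor total 0 by 16, so at most ⌊16/4⌋ = 4 exceed 3, and at least 8 are ≤ 3.
Exactly 8 works: 8 values at 0 and 4 at 4 total 16.

8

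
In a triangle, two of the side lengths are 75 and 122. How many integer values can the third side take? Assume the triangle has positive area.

The triangle inequality gives |75 − 122| < c < 75 + 122, i.e. 47 < c < 197.
So c can be any integer from 48 to 196: 149 values.

149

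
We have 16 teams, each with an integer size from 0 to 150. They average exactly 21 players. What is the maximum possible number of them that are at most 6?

The total is 16 × 21 = 336.
Suppose k of them are at most 6. Those contribute at most 6 each and the rest at most 150 each.
So the total is at most 6k + 150(16 − k) = 2400 − 144k. This must still be ≥ 336, so k ≤ 14.
k = 14 is achieved by 14 values at 6 and 2 at 150, total 384; lower one of the 150's by 48 (still > 6) to reach 336.

14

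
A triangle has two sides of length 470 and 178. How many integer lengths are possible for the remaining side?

355

The triangle inequality gives |470 − 178| < c < 470 + 178, i.e. 292 < c < 648.
So c can be any integer from 293 to 647: 355 values.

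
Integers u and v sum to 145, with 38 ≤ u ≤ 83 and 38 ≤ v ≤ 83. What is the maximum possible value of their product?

For a fixed sum, the product uv is largest when u and v are as close as possible.
Taking u = 72 and v = 73 (both in [38, 83]) gives uv = 5256.

5256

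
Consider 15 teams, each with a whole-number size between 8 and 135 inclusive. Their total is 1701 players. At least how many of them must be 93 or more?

8

Each value short of 93 is at most 92, costing at least 135 − 92 = 43 against the maximum total of 2025.
We can afford to lose at most 2025 − 1701 = 324, so at most ⌊324/43⌋ = 7 fall short, and at least 8 are ≥ 93.
Exactly 8 works: 8 values at 135 and 7 at 92 total 1724; lower one of the high values by 23 (still ≥ 93) to hit 1701.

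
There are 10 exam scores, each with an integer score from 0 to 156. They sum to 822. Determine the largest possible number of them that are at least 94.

8

If k of the values are ≥ 94, the total is ≥ 94k + 0(10 − k).
Setting 94k + 0(10 − k) ≤ 822 gives 94k ≤ 822, so k ≤ 8.
k = 8 is achieved by 8 values at 94 and 2 at 0, total 752; add 70 to one value (staying below 94) to reach 822.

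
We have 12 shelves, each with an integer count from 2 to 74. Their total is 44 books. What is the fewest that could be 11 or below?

Each value above 11 is at least 12, contributing at least 12 − 2 = 10 above the floor 2.
The sum exceeds the floor total 24 by 20, so at most ⌊20/10⌋ = 2 exceed 11, and at least 10 are ≤ 11.
Exactly 10 works: 10 values at 2 and 2 at 12 total 44.

10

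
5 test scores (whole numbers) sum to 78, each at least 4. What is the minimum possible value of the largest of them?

The average is 78/5 > 15, so not all 5 can be 15 or less; the largest is ≥ 16.
Taking 2 copies of 15 and 3 copies of 16 gives exactly 78, so 16 is attained.

16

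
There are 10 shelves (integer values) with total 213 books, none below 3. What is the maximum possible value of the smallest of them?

21

The 10 values sum to 213, so their minimum is at most ⌊213/10⌋ = 21.
Taking 7 copies of 21 and 3 copies of 22 gives exactly 213, so 21 is attained.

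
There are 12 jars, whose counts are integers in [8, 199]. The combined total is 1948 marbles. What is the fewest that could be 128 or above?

6

If only k of them are at least 128, the other 12 − k are at most 127, so the total is at most k·199 + (12 − k)·127.
This must reach 1948, so k·199 + (12 − k)·127 ≥ 1948, giving k ≥ 6.
Exactly 6 works: 6 values at 199 and 6 at 127 total 1956; lower one of the high values by 8 (still ≥ 128) to hit 1948.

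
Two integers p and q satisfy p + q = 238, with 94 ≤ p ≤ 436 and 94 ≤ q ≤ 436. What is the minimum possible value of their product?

Since p + q is fixed, pushing one of them to its bound minimizes the product.
The extreme feasible split is p = 94, q = 144, giving pq = 13536.

13536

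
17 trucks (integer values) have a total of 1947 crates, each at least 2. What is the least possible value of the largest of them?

115

If every one of the 17 were at most 114, the total would be at most 17 × 114 = 1938 < 1947.
Equality holds with 9 values of 115 and 8 values of 114.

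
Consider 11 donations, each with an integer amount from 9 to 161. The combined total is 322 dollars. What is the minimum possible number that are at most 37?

4

Each value above 37 is at least 38, contributing at least 38 − 9 = 29 above the floor 9.
The sum exceeds the floor total 99 by 223, so at most ⌊223/29⌋ = 7 exceed 37, and at least 4 are ≤ 37.
Exactly 4 works: 4 values at 9 and 7 at 38 total 302; raise one of the low values by 20 (still ≤ 37) to hit 322.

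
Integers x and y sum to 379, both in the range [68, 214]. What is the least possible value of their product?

For a fixed sum, xy is smallest when x and y are as far apart as possible.
At the endpoint x = 165, y = 379 − 165 = 214, so xy = 165 × 214 = 35310.

35310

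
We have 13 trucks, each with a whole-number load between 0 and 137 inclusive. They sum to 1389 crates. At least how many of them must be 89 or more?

Suppose at most 13 − j of them reach 89; then j values are ≤ 88 and the rest ≤ 137.
The total is then ≤ 88·j + 137·(13 − j) = 1781 − 49j. For this to be ≥ 1389 we need j ≤ 8, so at least 13 − 8 = 5 must reach 89.
Exactly 5 works: 5 values at 137 and 8 at 88 total 1389.

5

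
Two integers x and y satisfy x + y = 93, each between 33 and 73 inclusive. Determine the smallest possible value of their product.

1980

Since x + y is fixed, pushing one of them to its bound minimizes the product.
At the endpoint x = 33, y = 93 − 33 = 60, so xy = 33 × 60 = 1980.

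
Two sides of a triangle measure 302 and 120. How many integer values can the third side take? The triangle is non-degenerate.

239

The triangle inequality gives |302 − 120| < c < 302 + 120, i.e. 182 < c < 422.
So c can be any integer from 183 to 421: 239 values.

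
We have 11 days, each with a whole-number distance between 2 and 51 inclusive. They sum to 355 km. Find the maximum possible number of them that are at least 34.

10

If k of the values are ≥ 34, the total is ≥ 34k + 2(11 − k).
Setting 34k + 2(11 − k) ≤ 355 gives 32k ≤ 333, so k ≤ 10.
k = 10 is achieved by 10 values at 34 and 1 at 2, total 342; add 13 to one value (staying below 34) to reach 355.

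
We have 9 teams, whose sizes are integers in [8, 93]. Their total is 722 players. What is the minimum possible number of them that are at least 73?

Suppose at most 9 − j of them reach 73; then j values are ≤ 72 and the rest ≤ 93.
The total is then ≤ 72·j + 93·(9 − j) = 837 − 21j. For this to be ≥ 722 we need j ≤ 5, so at least 9 − 5 = 4 must reach 73.
Exactly 4 works: 4 values at 93 and 5 at 72 total 732; lower one of the high values by 10 (still ≥ 73) to hit 722.

4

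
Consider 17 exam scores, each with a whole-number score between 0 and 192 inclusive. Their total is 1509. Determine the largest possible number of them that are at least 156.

Suppose k of them are at least 156. Those contribute at least 156 each and the other 17 − k at least 0 each.
So the total is at least 156k + 0(17 − k) = 0 + 156k. This must be ≤ 1509, giving k ≤ 9.
k = 9 is achieved by 9 values at 156 and 8 at 0, total 1404; add 105 to one value (staying below 156) to reach 1509.

9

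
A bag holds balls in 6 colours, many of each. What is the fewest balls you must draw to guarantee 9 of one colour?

You could draw 8 of every colour without reaching 9 of any — 48 in all.
One more forces 9 of some colour, so 48 + 1 = 49.

49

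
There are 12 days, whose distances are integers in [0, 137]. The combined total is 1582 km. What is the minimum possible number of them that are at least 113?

10

Suppose at most 12 − j of them reach 113; then j values are ≤ 112 and the rest ≤ 137.
The total is then ≤ 112·j + 137·(12 − j) = 1644 − 25j. For this to be ≥ 1582 we need j ≤ 2, so at least 12 − 2 = 10 must reach 113.
Exactly 10 works: 10 values at 137 and 2 at 112 total 1594; lower one of the high values by 12 (still ≥ 113) to hit 1582.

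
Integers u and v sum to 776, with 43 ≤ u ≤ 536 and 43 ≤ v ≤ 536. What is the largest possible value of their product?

For a fixed sum, the product uv is largest when u and v are as close as possible.
Taking u = 388 and v = 388 (both in [43, 536]) gives uv = 150544.

150544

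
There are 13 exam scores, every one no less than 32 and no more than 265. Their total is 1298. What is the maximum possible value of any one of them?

265

Maximizing one value means minimizing the remaining 12.
The other 12 contribute at least 12 × 32 = 384, leaving at most 1298 − 384 = 914.
But each score is capped at 265, so the maximum is 265.
Achievable: one at 265 and the other 12 totalling 1033, which fits since 12 × 32 ≤ 1033 ≤ 12 × 265.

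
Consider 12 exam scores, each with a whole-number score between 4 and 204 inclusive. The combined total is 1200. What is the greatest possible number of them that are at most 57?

8

Suppose k of them are at most 57. Those contribute at most 57 each and the rest at most 204 each.
So the total is at most 57k + 204(12 − k) = 2448 − 147k. This must still be ≥ 1200, so k ≤ 8.
k = 8 is achieved by 8 values at 57 and 4 at 204, total 1272; lower one of the 204's by 72 (still > 57) to reach 1200.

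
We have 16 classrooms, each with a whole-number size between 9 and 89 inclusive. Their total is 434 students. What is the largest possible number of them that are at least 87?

Suppose k of them are at least 87. Those contribute at least 87 each and the other 16 − k at least 9 each.
So the total is at least 87k + 9(16 − k) = 144 + 78k. This must be ≤ 434, giving k ≤ 3.
k = 3 is achieved by 3 values at 87 and 13 at 9, total 378; add 56 to one value (staying below 87) to reach 434.

3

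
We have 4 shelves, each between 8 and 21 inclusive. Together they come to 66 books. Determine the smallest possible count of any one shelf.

8

To make one shelf as small as possible, make the other 3 as large as possible.
The other 3 can take up 3 × 21 = 63 ≥ 66 − 8, so one shelf can sit at its floor of 8.
Achievable: one at 8 and the other 3 totalling 58, which fits since 3 × 8 ≤ 58 ≤ 3 × 21.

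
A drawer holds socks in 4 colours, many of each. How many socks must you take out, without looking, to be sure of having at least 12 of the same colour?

You could draw 11 of every colour without reaching 12 of any — 44 in all.
One more forces 12 of some colour, so 44 + 1 = 45.

45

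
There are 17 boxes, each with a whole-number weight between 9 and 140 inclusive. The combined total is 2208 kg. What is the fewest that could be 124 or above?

7

If only k of them are at least 124, the other 17 − k are at most 123, so the total is at most k·140 + (17 − k)·123.
This must reach 2208, so k·140 + (17 − k)·123 ≥ 2208, giving k ≥ 7.
Exactly 7 works: 7 values at 140 and 10 at 123 total 2210; lower one of the high values by 2 (still ≥ 124) to hit 2208.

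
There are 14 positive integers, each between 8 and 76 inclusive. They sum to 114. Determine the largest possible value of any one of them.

Maximizing one value means minimizing the remaining 13.
The other 13 contribute at least 13 × 8 = 104, leaving at most 114 − 104 = 10.
Since 10 ≤ 76, this is achievable: one at 10 and 13 at 8.

10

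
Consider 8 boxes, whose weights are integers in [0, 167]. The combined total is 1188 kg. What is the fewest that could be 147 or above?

Each value short of 147 is at most 146, costing at least 167 − 146 = 21 against the maximum total of 1336.
We can afford to lose at most 1336 − 1188 = 148, so at most ⌊148/21⌋ = 7 fall short, and at least 1 are ≥ 147.
Exactly 1 works: 1 value at 167 and 7 at 146 total 1189; lower one of the high values by 1 (still ≥ 147) to hit 1188.

1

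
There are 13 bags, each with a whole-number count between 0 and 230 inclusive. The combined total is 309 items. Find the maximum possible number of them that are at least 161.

1

If k of the values are ≥ 161, the total is ≥ 161k + 0(13 − k).
Setting 161k + 0(13 − k) ≤ 309 gives 161k ≤ 309, so k ≤ 1.
k = 1 is achieved by 1 value at 161 and 12 at 0, total 161; add 148 to one value (staying below 161) to reach 309.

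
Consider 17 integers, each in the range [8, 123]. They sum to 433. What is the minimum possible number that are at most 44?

If only k of them are at most 44, the other 17 − k are at least 45, so the total is at least (17 − k)·45 + k·8.
This is ≤ 433, so (17 − k)·45 + 8k ≤ 433, which gives k ≥ 9.
Exactly 9 works: 9 values at 8 and 8 at 45 total 432; raise one of the low values by 1 (still ≤ 44) to hit 433.

9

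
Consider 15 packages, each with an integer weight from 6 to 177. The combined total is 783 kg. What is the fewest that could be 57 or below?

2

If only k of them are at most 57, the other 15 − k are at least 58, so the total is at least (15 − k)·58 + k·6.
This is ≤ 783, so (15 − k)·58 + 6k ≤ 783, which gives k ≥ 2.
Exactly 2 works: 2 values at 6 and 13 at 58 total 766; raise one of the low values by 17 (still ≤ 57) to hit 783.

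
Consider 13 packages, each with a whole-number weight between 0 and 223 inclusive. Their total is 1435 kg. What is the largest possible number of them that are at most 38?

Each value at 38 or below falls at least 223 − 38 = 185 short of the ceiling 223.
The ceiling total is 13 × 223 = 2899, and we need 1435, so at most ⌊(2899 − 1435)/185⌋ = 7 can be that low.
k = 7 is achieved by 7 values at 38 and 6 at 223, total 1604; lower one of the 223's by 169 (still > 38) to reach 1435.

7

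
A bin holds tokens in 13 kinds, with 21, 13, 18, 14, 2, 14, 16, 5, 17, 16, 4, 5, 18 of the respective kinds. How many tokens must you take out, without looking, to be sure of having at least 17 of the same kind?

In the worst case you take as many as possible of each kind without reaching 17: 16 + 13 + 16 + 14 + 2 + 14 + 16 + 5 + 16 + 16 + 4 + 5 + 16 = 153.
The next one must give 17 of some kind, so 153 + 1 = 154.

154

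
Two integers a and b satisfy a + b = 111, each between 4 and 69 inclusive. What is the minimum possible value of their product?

2898

For a fixed sum, ab is smallest when a and b are as far apart as possible.
At the endpoint a = 42, b = 111 − 42 = 69, so ab = 42 × 69 = 2898.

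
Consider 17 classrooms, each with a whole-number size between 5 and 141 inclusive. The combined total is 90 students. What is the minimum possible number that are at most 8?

16

Let j be the number exceeding 8. Then the total is ≥ 9·j + 5·(17 − j) = 85 + 4j.
So 4j ≤ 5 and j ≤ 1; hence at least 17 − 1 = 16 are ≤ 8.
Exactly 16 works: 16 values at 5 and 1 at 9 total 89; raise one of the low values by 1 (still ≤ 8) to hit 90.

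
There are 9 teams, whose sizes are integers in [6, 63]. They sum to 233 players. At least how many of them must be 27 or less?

1

If only k of them are at most 27, the other 9 − k are at least 28, so the total is at least (9 − k)·28 + k·6.
This is ≤ 233, so (9 − k)·28 + 6k ≤ 233, which gives k ≥ 1.
Exactly 1 works: 1 value at 6 and 8 at 28 total 230; raise one of the low values by 3 (still ≤ 27) to hit 233.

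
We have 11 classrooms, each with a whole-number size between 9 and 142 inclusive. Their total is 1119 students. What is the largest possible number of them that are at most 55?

Suppose k of them are at most 55. Those contribute at most 55 each and the rest at most 142 each.
So the total is at most 55k + 142(11 − k) = 1562 − 87k. This must still be ≥ 1119, so k ≤ 5.
k = 5 is achieved by 5 values at 55 and 6 at 142, total 1127; lower one of the 142's by 8 (still > 55) to reach 1119.

5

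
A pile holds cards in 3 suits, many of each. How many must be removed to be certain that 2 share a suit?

In the worst case you draw 1 of each of the 3 suits: 3 × 1 = 3.
One more forces 2 of some suit, so 3 + 1 = 4.

4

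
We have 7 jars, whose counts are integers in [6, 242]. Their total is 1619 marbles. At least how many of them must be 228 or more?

If only k of them are at least 228, the other 7 − k are at most 227, so the total is at most k·242 + (7 − k)·227.
This must reach 1619, so k·242 + (7 − k)·227 ≥ 1619, giving k ≥ 2.
Exactly 2 works: 2 values at 242 and 5 at 227 total 1619.

2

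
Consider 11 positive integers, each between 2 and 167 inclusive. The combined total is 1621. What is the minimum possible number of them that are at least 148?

1

If only k of them are at least 148, the other 11 − k are at most 147, so the total is at most k·167 + (11 − k)·147.
This must reach 1621, so k·167 + (11 − k)·147 ≥ 1621, giving k ≥ 1.
Exactly 1 works: 1 value at 167 and 10 at 147 total 1637; lower one of the high values by 16 (still ≥ 148) to hit 1621.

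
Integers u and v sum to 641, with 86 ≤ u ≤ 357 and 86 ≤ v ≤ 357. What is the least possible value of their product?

For a fixed sum, uv is smallest when u and v are as far apart as possible.
The extreme feasible split is u = 284, v = 357, giving uv = 101388.

101388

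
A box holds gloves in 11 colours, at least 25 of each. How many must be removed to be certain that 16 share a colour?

166

You could draw 15 of every colour without reaching 16 of any — 165 in all.
One more forces 16 of some colour, so 165 + 1 = 166.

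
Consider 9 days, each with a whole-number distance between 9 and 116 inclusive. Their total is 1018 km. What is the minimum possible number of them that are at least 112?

4

Suppose at most 9 − j of them reach 112; then j values are ≤ 111 and the rest ≤ 116.
The total is then ≤ 111·j + 116·(9 − j) = 1044 − 5j. For this to be ≥ 1018 we need j ≤ 5, so at least 9 − 5 = 4 must reach 112.
Exactly 4 works: 4 values at 116 and 5 at 111 total 1019; lower one of the high values by 1 (still ≥ 112) to hit 1018.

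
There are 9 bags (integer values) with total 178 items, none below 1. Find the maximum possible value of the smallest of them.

The average is 178/9 < 20, so some value is ≤ 19.
Equality holds with 2 values of 19 and 7 values of 20.

19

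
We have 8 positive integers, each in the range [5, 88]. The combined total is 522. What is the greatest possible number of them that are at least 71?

7

Suppose k of them are at least 71. Those contribute at least 71 each and the other 8 − k at least 5 each.
So the total is at least 71k + 5(8 − k) = 40 + 66k. This must be ≤ 522, giving k ≤ 7.
k = 7 is achieved by 7 values at 71 and 1 at 5, total 502; add 20 to one value (staying below 71) to reach 522.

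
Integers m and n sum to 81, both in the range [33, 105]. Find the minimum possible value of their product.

1584

mn = m(81 − m) is concave in m, so over [33, 48] it is minimized at an endpoint.
The extreme feasible split is m = 33, n = 48, giving mn = 1584.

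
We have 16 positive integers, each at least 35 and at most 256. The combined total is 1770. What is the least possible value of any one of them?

Minimizing one value means maximizing the remaining 15.
The other 15 can take up 15 × 256 = 3840 ≥ 1770 − 35, so one integer can sit at its floor of 35.
Achievable: one at 35 and the other 15 totalling 1735, which fits since 15 × 35 ≤ 1735 ≤ 15 × 256.

35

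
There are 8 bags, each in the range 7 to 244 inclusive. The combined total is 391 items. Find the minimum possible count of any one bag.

Minimizing one value means maximizing the remaining 7.
The other 7 can take up 7 × 244 = 1708 ≥ 391 − 7, so one bag can sit at its floor of 7.
Achievable: one at 7 and the other 7 totalling 384, which fits since 7 × 7 ≤ 384 ≤ 7 × 244.

7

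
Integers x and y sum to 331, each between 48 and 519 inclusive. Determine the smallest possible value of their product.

For a fixed sum, xy is smallest when x and y are as far apart as possible.
At the endpoint x = 48, y = 331 − 48 = 283, so xy = 48 × 283 = 13584.

13584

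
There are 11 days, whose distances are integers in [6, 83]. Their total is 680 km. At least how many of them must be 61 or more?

If only k of them are at least 61, the other 11 − k are at most 60, so the total is at most k·83 + (11 − k)·60.
This must reach 680, so k·83 + (11 − k)·60 ≥ 680, giving k ≥ 1.
Exactly 1 works: 1 value at 83 and 10 at 60 total 683; lower one of the high values by 3 (still ≥ 61) to hit 680.

1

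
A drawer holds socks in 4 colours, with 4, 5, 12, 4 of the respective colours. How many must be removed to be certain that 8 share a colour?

In the worst case you take as many as possible of each colour without reaching 8: 4 + 5 + 7 + 4 = 20.
The next one must give 8 of some colour, so 20 + 1 = 21.

21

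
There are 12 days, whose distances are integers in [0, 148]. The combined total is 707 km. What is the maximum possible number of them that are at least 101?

7

Suppose k of them are at least 101. Those contribute at least 101 each and the other 12 − k at least 0 each.
So the total is at least 101k + 0(12 − k) = 0 + 101k. This must be ≤ 707, giving k ≤ 7.
k = 7 is achieved by 7 values at 101 and 5 at 0, total 707.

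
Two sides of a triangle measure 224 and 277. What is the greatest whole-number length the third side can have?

The third side must be less than 224 + 277 = 501.
The largest integer below 501 is 500.

500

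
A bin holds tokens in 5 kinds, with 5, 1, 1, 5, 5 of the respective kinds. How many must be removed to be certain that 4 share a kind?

12

In the worst case you take as many as possible of each kind without reaching 4: 3 + 1 + 1 + 3 + 3 = 11.
The next one must give 4 of some kind, so 11 + 1 = 12.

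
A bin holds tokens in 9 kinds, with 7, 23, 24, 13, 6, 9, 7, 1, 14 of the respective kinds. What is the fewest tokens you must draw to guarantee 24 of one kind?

In the worst case you take as many as possible of each kind without reaching 24: 7 + 23 + 23 + 13 + 6 + 9 + 7 + 1 + 14 = 103.
The next one must give 24 of some kind, so 103 + 1 = 104.

104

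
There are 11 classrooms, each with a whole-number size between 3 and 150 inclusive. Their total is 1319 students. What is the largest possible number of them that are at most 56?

Suppose k of them are at most 56. Those contribute at most 56 each and the rest at most 150 each.
So the total is at most 56k + 150(11 − k) = 1650 − 94k. This must still be ≥ 1319, so k ≤ 3.
k = 3 is achieved by 3 values at 56 and 8 at 150, total 1368; lower one of the 150's by 49 (still > 56) to reach 1319.

3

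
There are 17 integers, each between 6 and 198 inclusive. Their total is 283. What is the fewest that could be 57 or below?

14

Let j be the number exceeding 57. Then the total is ≥ 58·j + 6·(17 − j) = 102 + 52j.
So 52j ≤ 181 and j ≤ 3; hence at least 17 − 3 = 14 are ≤ 57.
Exactly 14 works: 14 values at 6 and 3 at 58 total 258; raise one of the low values by 25 (still ≤ 57) to hit 283.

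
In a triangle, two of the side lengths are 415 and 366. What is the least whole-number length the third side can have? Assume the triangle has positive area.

The third side must exceed |415 − 366| = 49.
The smallest integer above 49 is 50.

50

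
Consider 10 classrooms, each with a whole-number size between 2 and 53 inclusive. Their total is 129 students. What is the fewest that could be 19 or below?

4

If only k of them are at most 19, the other 10 − k are at least 20, so the total is at least (10 − k)·20 + k·2.
This is ≤ 129, so (10 − k)·20 + 2k ≤ 129, which gives k ≥ 4.
Exactly 4 works: 4 values at 2 and 6 at 20 total 128; raise one of the low values by 1 (still ≤ 19) to hit 129.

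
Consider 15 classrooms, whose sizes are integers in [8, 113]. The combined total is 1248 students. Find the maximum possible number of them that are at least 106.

Suppose k of them are at least 106. Those contribute at least 106 each and the other 15 − k at least 8 each.
So the total is at least 106k + 8(15 − k) = 120 + 98k. This must be ≤ 1248, giving k ≤ 11.
k = 11 is achieved by 11 values at 106 and 4 at 8, total 1198; add 50 to one value (staying below 106) to reach 1248.

11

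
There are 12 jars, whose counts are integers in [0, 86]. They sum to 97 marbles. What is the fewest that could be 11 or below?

Each value above 11 is at least 12, contributing at least 12 − 0 = 12 above the floor 0.
The sum exceeds the floor total 0 by 97, so at most ⌊97/12⌋ = 8 exceed 11, and at least 4 are ≤ 11.
Exactly 4 works: 4 values at 0 and 8 at 12 total 96; raise one of the low values by 1 (still ≤ 11) to hit 97.

4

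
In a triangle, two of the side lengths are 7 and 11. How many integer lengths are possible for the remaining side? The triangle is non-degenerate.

13

The triangle inequality gives |7 − 11| < c < 7 + 11, i.e. 4 < c < 18.
So c can be any integer from 5 to 17: 13 values.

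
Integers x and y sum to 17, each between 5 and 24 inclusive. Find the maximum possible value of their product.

72

With x + y fixed, xy peaks when the two are closest together.
Taking x = 8 and y = 9 (both in [5, 24]) gives xy = 72.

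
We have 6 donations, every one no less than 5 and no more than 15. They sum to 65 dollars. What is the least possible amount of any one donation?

5

Minimizing one value means maximizing the remaining 5.
The other 5 can take up 5 × 15 = 75 ≥ 65 − 5, so one donation can sit at its floor of 5.
Achievable: one at 5 and the other 5 totalling 60, which fits since 5 × 5 ≤ 60 ≤ 5 × 15.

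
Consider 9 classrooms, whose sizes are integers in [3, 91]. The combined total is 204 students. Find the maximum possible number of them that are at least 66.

With k values at 66 or above and the rest at least 3, the sum is at least 27 + 63k.
Since the sum is 204, we need 63k ≤ 177, i.e. k ≤ 2.
k = 2 is achieved by 2 values at 66 and 7 at 3, total 153; add 51 to one value (staying below 66) to reach 204.

2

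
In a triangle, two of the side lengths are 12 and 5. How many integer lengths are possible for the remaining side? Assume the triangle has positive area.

9

The triangle inequality gives |12 − 5| < c < 12 + 5, i.e. 7 < c < 17.
So c can be any integer from 8 to 16: 9 values.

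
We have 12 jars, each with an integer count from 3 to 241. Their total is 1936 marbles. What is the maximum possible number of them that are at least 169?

If k of the values are ≥ 169, the total is ≥ 169k + 3(12 − k).
Setting 169k + 3(12 − k) ≤ 1936 gives 166k ≤ 1900, so k ≤ 11.
k = 11 is achieved by 11 values at 169 and 1 at 3, total 1862; add 74 to one value (staying below 169) to reach 1936.

11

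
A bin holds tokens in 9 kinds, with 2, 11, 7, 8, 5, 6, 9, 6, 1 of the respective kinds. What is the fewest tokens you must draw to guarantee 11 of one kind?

In the worst case you take as many as possible of each kind without reaching 11: 2 + 10 + 7 + 8 + 5 + 6 + 9 + 6 + 1 = 54.
The next one must give 11 of some kind, so 54 + 1 = 55.

55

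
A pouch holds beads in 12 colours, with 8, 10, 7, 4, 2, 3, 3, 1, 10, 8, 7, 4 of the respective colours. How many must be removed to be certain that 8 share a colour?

In the worst case you take as many as possible of each colour without reaching 8: 7 + 7 + 7 + 4 + 2 + 3 + 3 + 1 + 7 + 7 + 7 + 4 = 59.
The next one must give 8 of some colour, so 59 + 1 = 60.

60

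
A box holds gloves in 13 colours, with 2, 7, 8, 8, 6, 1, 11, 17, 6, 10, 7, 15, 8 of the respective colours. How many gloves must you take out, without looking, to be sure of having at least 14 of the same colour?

In the worst case you take as many as possible of each colour without reaching 14: 2 + 7 + 8 + 8 + 6 + 1 + 11 + 13 + 6 + 10 + 7 + 13 + 8 = 100.
The next one must give 14 of some colour, so 100 + 1 = 101.

101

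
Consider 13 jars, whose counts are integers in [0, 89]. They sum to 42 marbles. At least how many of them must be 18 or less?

Let j be the number exceeding 18. Then the total is ≥ 19·j + 0·(13 − j) = 0 + 19j.
So 19j ≤ 42 and j ≤ 2; hence at least 13 − 2 = 11 are ≤ 18.
Exactly 11 works: 11 values at 0 and 2 at 19 total 38; raise one of the low values by 4 (still ≤ 18) to hit 42.

11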